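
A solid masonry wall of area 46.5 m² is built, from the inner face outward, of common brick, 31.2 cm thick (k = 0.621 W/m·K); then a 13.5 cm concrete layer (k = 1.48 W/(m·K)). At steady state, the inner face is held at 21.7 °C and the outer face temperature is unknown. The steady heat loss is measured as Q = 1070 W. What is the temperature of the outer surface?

T_out = 8.04 °C

Sum the resistances:
  R_common brick = L/(kA) = 0.312/(0.621·46.5) = 0.01080 K/W
  R_concrete = L/(kA) = 0.135/(1.48·46.5) = 0.001962 K/W
ΣR = 0.01277 K/W
ΔT = Q·ΣR = 1070 × 0.01277 = 13.66 K
Heat flows outward, so T_out = T_in − ΔT = 21.7 − 13.66 = 8.04 °C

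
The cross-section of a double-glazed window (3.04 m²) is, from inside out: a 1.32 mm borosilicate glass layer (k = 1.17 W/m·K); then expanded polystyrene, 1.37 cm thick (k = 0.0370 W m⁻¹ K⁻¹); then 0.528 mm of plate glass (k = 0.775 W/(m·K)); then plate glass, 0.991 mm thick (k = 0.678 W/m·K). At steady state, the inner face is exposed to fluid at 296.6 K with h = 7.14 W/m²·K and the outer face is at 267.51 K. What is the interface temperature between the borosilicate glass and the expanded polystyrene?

Series thermal resistances, inner to outer:
  R_conv,in = 1/(hA) = 1/(7.14·3.04) = 0.04607 K/W
  R_borosilicate glass = L/(kA) = 0.00132/(1.17·3.04) = 3.711×10^-4 K/W
  R_expanded polystyrene = L/(kA) = 0.0137/(0.0370·3.04) = 0.1218 K/W
  R_plate glass = L/(kA) = 5.28×10^-4/(0.775·3.04) = 2.241×10^-4 K/W
  R_plate glass = L/(kA) = 9.91×10^-4/(0.678·3.04) = 4.808×10^-4 K/W
ΣR = 0.04607 + 3.711×10^-4 + 0.1218 + 2.241×10^-4 + 4.808×10^-4 = 0.1689 K/W
Q = ΔT/ΣR = (296.6 K − 267.51 K)/0.1689 = 172.2 W
From the inner boundary to the borosilicate glass/expanded polystyrene interface, ΣR_partial = 0.04644 K/W.
T_interface = T_in − Q·ΣR_partial = 296.6 K − (172.2)(0.04644) = 288.6 K

T = 288.6 K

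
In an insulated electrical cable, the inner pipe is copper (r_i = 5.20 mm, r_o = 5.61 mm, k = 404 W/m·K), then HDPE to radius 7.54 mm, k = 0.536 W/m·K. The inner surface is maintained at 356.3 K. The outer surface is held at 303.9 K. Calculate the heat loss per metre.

Series thermal resistances, inner to outer:
  R'_copper = ln(0.00561/0.00520)/(2πk) = 0.07589/(2π·404) = 2.990×10^-5 m·K/W
  R'_HDPE = ln(0.00754/0.00561)/(2πk) = 0.2957/(2π·0.536) = 0.08779 m·K/W
ΣR = 2.990×10^-5 + 0.08779 = 0.08782 m·K/W
Q' = ΔT/ΣR = (356.3 K − 303.9 K)/0.08782 = 597 W/m

Q' = 597 W/m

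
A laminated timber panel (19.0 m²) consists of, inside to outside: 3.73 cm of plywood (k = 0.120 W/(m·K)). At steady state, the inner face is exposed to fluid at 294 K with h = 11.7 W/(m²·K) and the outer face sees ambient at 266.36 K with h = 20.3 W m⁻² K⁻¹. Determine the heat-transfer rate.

Q = 1180 W

Series thermal resistances, inner to outer:
  R_conv,in = 1/(hA) = 1/(11.7·19.0) = 0.004498 K/W
  R_plywood = L/(kA) = 0.0373/(0.120·19.0) = 0.01636 K/W
  R_conv,out = 1/(hA) = 1/(20.3·19.0) = 0.002593 K/W
ΣR = 0.004498 + 0.01636 + 0.002593 = 0.02345 K/W
Q = ΔT/ΣR = (294 K − 266.36 K)/0.02345 = 1180 W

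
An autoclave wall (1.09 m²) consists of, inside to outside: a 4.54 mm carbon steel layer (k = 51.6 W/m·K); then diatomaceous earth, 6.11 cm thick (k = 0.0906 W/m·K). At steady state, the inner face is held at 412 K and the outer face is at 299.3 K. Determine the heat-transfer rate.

Q = 182 W

Treat each layer as a resistance in series:
  R_carbon steel = L/(kA) = 0.00454/(51.6·1.09) = 8.072×10^-5 K/W
  R_diatomaceous earth = L/(kA) = 0.0611/(0.0906·1.09) = 0.6187 K/W
ΣR = 8.072×10^-5 + 0.6187 = 0.6188 K/W
Q = ΔT/ΣR = (412 K − 299.3 K)/0.6188 = 182 W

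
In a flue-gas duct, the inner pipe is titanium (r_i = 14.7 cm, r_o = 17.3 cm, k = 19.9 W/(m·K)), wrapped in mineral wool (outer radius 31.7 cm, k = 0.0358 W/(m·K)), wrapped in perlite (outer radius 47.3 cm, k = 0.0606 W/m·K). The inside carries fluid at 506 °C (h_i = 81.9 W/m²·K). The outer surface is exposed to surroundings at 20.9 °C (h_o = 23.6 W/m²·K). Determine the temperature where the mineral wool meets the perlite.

Series thermal resistances, inner to outer:
  R'_conv,in = 1/(2πr h) = 1/(2π·0.147·81.9) = 0.01322 m·K/W
  R'_titanium = ln(0.173/0.147)/(2πk) = 0.1629/(2π·19.9) = 0.001303 m·K/W
  R'_mineral wool = ln(0.317/0.173)/(2πk) = 0.6056/(2π·0.0358) = 2.692 m·K/W
  R'_perlite = ln(0.473/0.317)/(2πk) = 0.4002/(2π·0.0606) = 1.051 m·K/W
  R'_conv,out = 1/(2πr h) = 1/(2π·0.473·23.6) = 0.01426 m·K/W
ΣR = 0.01322 + 0.001303 + 2.692 + 1.051 + 0.01426 = 3.772 m·K/W
Q' = ΔT/ΣR = (506 °C − 20.9 °C)/3.772 = 128.6 W/m
From the inner boundary to the mineral wool/perlite interface, ΣR_partial = 2.707 m·K/W.
T_interface = T_in − Q'·ΣR_partial = 506 °C − (128.6)(2.707) = 158 °C

T = 158 °C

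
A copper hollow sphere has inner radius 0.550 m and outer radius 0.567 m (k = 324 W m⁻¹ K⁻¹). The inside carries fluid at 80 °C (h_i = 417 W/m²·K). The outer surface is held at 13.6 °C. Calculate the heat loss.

Q = 103 kW

Treat each layer as a resistance in series:
  R_conv,in = 1/(4πr²h) = 1/(4π·0.550²·417) = 6.309×10^-4 K/W
  R_copper = (1/0.550 − 1/0.567)/(4πk) = 0.05451/(4π·324) = 1.339×10^-5 K/W
ΣR = 6.309×10^-4 + 1.339×10^-5 = 6.443×10^-4 K/W
Q = ΔT/ΣR = (80 °C − 13.6 °C)/6.443×10^-4 = 1.03×10^5 W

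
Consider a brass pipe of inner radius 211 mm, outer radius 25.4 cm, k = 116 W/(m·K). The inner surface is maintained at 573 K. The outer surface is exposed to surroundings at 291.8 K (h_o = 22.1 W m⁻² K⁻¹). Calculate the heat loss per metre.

Treat each layer as a resistance in series:
  R'_brass = ln(0.254/0.211)/(2πk) = 0.1855/(2π·116) = 2.545×10^-4 m·K/W
  R'_conv,out = 1/(2πr h) = 1/(2π·0.254·22.1) = 0.02835 m·K/W
ΣR = 2.545×10^-4 + 0.02835 = 0.02860 m·K/W
Q' = ΔT/ΣR = (573 K − 291.8 K)/0.02860 = 9830 W/m

Q' = 9.83 kW/m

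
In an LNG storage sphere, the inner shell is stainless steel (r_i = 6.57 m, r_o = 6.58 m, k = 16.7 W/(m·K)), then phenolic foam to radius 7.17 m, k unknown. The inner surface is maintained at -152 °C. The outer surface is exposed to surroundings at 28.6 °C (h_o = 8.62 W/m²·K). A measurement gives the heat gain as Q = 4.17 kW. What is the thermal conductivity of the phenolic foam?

k = 0.0231 W/m·K

ΣR = ΔT/Q = |-152 − 28.6|/4170 = 0.04331 K/W
Known resistances:
  R_stainless steel = (1/6.57 − 1/6.58)/(4πk) = 2.313×10^-4/(4π·16.7) = 1.102×10^-6 K/W
  R_conv,out = 1/(4πr²h) = 1/(4π·7.17²·8.62) = 1.796×10^-4 K/W
R_phenolic foam = ΣR − ΣR_known = 0.04331 − 1.807×10^-4 = 0.04313 K/W
(1/r₁−1/r₂)/(4πk) = 0.04313 ⇒ k = 0.01251/(4π·0.04313) = 0.0231 W/m·K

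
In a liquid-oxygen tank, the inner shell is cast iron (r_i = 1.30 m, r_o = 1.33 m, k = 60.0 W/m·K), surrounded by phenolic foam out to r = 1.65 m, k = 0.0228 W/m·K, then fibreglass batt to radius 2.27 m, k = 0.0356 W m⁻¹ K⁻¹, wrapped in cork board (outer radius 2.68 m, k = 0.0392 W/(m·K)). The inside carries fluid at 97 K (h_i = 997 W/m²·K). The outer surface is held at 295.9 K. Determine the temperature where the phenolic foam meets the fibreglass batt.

Series thermal resistances, inner to outer:
  R_conv,in = 1/(4πr²h) = 1/(4π·1.30²·997) = 4.723×10^-5 K/W
  R_cast iron = (1/1.30 − 1/1.33)/(4πk) = 0.01735/(4π·60.0) = 2.301×10^-5 K/W
  R_phenolic foam = (1/1.33 − 1/1.65)/(4πk) = 0.1458/(4π·0.0228) = 0.5089 K/W
  R_fibreglass batt = (1/1.65 − 1/2.27)/(4πk) = 0.1655/(4π·0.0356) = 0.3700 K/W
  R_cork board = (1/2.27 − 1/2.68)/(4πk) = 0.06739/(4π·0.0392) = 0.1368 K/W
ΣR = 4.723×10^-5 + 2.301×10^-5 + 0.5089 + 0.3700 + 0.1368 = 1.016 K/W
Q = ΔT/ΣR = (97 K − 295.9 K)/1.016 = -195.8 W
From the inner boundary to the phenolic foam/fibreglass batt interface, ΣR_partial = 0.5090 K/W.
T_interface = T_in − Q·ΣR_partial = 97 K − (-195.8)(0.5090) = 196.7 K

T = 196.7 K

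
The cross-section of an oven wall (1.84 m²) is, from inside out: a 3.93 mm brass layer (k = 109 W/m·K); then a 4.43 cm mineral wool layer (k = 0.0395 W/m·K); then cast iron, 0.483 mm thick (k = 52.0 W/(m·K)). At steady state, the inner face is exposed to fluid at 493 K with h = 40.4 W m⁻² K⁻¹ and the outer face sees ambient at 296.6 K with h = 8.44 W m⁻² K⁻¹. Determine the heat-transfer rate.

Resistance network (inner→outer):
  R_conv,in = 1/(hA) = 1/(40.4·1.84) = 0.01345 K/W
  R_brass = L/(kA) = 0.00393/(109·1.84) = 1.960×10^-5 K/W
  R_mineral wool = L/(kA) = 0.0443/(0.0395·1.84) = 0.6095 K/W
  R_cast iron = L/(kA) = 4.83×10^-4/(52.0·1.84) = 5.048×10^-6 K/W
  R_conv,out = 1/(hA) = 1/(8.44·1.84) = 0.06439 K/W
ΣR = 0.01345 + 1.960×10^-5 + 0.6095 + 5.048×10^-6 + 0.06439 = 0.6874 K/W
Q = ΔT/ΣR = (493 K − 296.6 K)/0.6874 = 286 W

Q = 286 W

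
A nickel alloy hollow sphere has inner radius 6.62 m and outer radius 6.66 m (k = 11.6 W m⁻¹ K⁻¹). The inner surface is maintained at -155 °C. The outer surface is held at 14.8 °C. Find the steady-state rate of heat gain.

Q = 4πk·ΔT/(1/r₁ − 1/r₂) = 4π × 11.6 × 169.8 / (1/6.62 − 1/6.66) = 2.73×10^7 W

Q = 2.73×10^7 W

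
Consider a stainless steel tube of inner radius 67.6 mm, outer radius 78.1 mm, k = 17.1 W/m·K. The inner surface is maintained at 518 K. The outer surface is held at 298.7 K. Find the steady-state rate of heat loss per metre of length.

Q' = 2πk·ΔT/ln(r₂/r₁) = 2π × 17.1 × 219.3 / ln(0.0781/0.0676) = 1.63×10^5 W/m

Q' = 1.63×10^5 W/m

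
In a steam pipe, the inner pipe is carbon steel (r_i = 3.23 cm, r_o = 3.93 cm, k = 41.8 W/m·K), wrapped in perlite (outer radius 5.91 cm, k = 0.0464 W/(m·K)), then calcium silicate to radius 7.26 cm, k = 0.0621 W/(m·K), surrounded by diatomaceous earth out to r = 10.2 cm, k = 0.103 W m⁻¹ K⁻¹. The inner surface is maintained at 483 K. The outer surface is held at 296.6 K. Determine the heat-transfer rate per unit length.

Treat each layer as a resistance in series:
  R'_carbon steel = ln(0.0393/0.0323)/(2πk) = 0.1962/(2π·41.8) = 7.469×10^-4 m·K/W
  R'_perlite = ln(0.0591/0.0393)/(2πk) = 0.4080/(2π·0.0464) = 1.399 m·K/W
  R'_calcium silicate = ln(0.0726/0.0591)/(2πk) = 0.2057/(2π·0.0621) = 0.5273 m·K/W
  R'_diatomaceous earth = ln(0.102/0.0726)/(2πk) = 0.3400/(2π·0.103) = 0.5254 m·K/W
ΣR = 7.469×10^-4 + 1.399 + 0.5273 + 0.5254 = 2.452 m·K/W
Q' = ΔT/ΣR = (483 K − 296.6 K)/2.452 = 76.0 W/m

Q' = 76.0 W/m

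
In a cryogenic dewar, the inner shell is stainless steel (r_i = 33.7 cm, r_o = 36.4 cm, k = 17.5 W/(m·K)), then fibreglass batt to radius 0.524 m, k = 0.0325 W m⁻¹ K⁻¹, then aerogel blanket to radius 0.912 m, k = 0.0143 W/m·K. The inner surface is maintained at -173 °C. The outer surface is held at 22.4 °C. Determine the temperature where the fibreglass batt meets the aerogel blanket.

Treat each layer as a resistance in series:
  R_stainless steel = (1/0.337 − 1/0.364)/(4πk) = 0.2201/(4π·17.5) = 0.001001 K/W
  R_fibreglass batt = (1/0.364 − 1/0.524)/(4πk) = 0.8389/(4π·0.0325) = 2.054 K/W
  R_aerogel blanket = (1/0.524 − 1/0.912)/(4πk) = 0.8119/(4π·0.0143) = 4.518 K/W
ΣR = 0.001001 + 2.054 + 4.518 = 6.573 K/W
Q = ΔT/ΣR = (-173 °C − 22.4 °C)/6.573 = -29.73 W
From the inner boundary to the fibreglass batt/aerogel blanket interface, ΣR_partial = 2.055 K/W.
T_interface = T_in − Q·ΣR_partial = -173 °C − (-29.73)(2.055) = -112 °C

T = -112 °C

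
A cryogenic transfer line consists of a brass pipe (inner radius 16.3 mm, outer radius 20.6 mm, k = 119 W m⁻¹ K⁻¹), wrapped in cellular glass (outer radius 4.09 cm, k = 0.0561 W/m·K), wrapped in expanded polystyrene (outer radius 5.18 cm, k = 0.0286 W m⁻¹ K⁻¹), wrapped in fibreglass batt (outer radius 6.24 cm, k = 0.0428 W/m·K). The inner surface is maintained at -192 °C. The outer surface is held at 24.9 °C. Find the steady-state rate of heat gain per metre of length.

Q' = 54.9 W/m

Series thermal resistances, inner to outer:
  R'_brass = ln(0.0206/0.0163)/(2πk) = 0.2341/(2π·119) = 3.131×10^-4 m·K/W
  R'_cellular glass = ln(0.0409/0.0206)/(2πk) = 0.6858/(2π·0.0561) = 1.946 m·K/W
  R'_expanded polystyrene = ln(0.0518/0.0409)/(2πk) = 0.2363/(2π·0.0286) = 1.315 m·K/W
  R'_fibreglass batt = ln(0.0624/0.0518)/(2πk) = 0.1862/(2π·0.0428) = 0.6923 m·K/W
ΣR = 3.131×10^-4 + 1.946 + 1.315 + 0.6923 = 3.954 m·K/W
Q' = ΔT/ΣR = (-192 °C − 24.9 °C)/3.954 = -54.9 W/m
(Negative Q' ⇒ heat flows inward; heat gain = 54.9 W/m.)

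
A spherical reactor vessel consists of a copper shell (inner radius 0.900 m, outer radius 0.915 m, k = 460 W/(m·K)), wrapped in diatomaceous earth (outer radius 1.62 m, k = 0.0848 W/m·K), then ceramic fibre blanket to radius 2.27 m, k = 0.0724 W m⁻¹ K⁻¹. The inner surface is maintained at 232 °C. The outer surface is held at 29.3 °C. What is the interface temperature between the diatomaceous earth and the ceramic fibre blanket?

Resistance network (inner→outer):
  R_copper = (1/0.900 − 1/0.915)/(4πk) = 0.01821/(4π·460) = 3.151×10^-6 K/W
  R_diatomaceous earth = (1/0.915 − 1/1.62)/(4πk) = 0.4756/(4π·0.0848) = 0.4463 K/W
  R_ceramic fibre blanket = (1/1.62 − 1/2.27)/(4πk) = 0.1768/(4π·0.0724) = 0.1943 K/W
ΣR = 3.151×10^-6 + 0.4463 + 0.1943 = 0.6406 K/W
Q = ΔT/ΣR = (232 °C − 29.3 °C)/0.6406 = 316.4 W
From the inner boundary to the diatomaceous earth/ceramic fibre blanket interface, ΣR_partial = 0.4463 K/W.
T_interface = T_in − Q·ΣR_partial = 232 °C − (316.4)(0.4463) = 90.8 °C

T = 90.8 °C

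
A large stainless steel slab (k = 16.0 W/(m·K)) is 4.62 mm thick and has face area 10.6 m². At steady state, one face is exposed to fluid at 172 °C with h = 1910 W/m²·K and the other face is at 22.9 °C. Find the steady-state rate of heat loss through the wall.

Q = 1950 kW

Resistance network (inner→outer):
  R_conv,in = 1/(hA) = 1/(1910·10.6) = 4.939×10^-5 K/W
  R_stainless steel = L/(kA) = 0.00462/(16.0·10.6) = 2.724×10^-5 K/W
ΣR = 4.939×10^-5 + 2.724×10^-5 = 7.663×10^-5 K/W
Q = ΔT/ΣR = (172 °C − 22.9 °C)/7.663×10^-5 = 1.95×10^6 W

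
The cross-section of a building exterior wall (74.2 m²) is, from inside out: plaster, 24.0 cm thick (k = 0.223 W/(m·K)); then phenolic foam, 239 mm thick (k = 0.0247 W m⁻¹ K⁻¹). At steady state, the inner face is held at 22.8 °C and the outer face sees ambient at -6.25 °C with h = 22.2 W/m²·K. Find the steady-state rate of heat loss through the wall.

Treat each layer as a resistance in series:
  R_plaster = L/(kA) = 0.240/(0.223·74.2) = 0.01450 K/W
  R_phenolic foam = L/(kA) = 0.239/(0.0247·74.2) = 0.1304 K/W
  R_conv,out = 1/(hA) = 1/(22.2·74.2) = 6.071×10^-4 K/W
ΣR = 0.01450 + 0.1304 + 6.071×10^-4 = 0.1455 K/W
Q = ΔT/ΣR = (22.8 °C − -6.25 °C)/0.1455 = 200 W

Q = 200 W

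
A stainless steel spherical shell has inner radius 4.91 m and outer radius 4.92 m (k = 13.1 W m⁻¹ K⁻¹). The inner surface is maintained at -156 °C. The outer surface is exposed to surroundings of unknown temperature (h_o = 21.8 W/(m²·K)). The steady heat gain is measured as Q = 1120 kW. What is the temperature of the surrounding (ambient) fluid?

T_out = 15.7 °C

Sum the resistances:
  R_stainless steel = (1/4.91 − 1/4.92)/(4πk) = 4.140×10^-4/(4π·13.1) = 2.515×10^-6 K/W
  R_conv,out = 1/(4πr²h) = 1/(4π·4.92²·21.8) = 1.508×10^-4 K/W
ΣR = 1.533×10^-4 K/W
ΔT = Q·ΣR = 1.12×10^6 × 1.533×10^-4 = 171.7 K
Heat flows inward, so T_out = T_in + ΔT = -156 + 171.7 = 15.7 °C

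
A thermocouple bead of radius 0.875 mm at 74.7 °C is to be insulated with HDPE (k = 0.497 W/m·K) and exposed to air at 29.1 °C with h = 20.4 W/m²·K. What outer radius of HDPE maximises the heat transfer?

For a sphere, r_cr = 2k_ins/h = 2·0.497/20.4 = 0.0487 m = 4.87 cm

r_cr = 4.87 cm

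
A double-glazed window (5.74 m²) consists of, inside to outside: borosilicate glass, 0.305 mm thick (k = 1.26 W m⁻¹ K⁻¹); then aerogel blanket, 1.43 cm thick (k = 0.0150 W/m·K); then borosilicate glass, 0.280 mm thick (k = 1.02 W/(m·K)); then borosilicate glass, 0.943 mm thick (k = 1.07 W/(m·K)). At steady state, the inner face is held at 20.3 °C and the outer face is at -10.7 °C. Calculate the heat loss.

Q = 186 W

Series thermal resistances, inner to outer:
  R_borosilicate glass = L/(kA) = 3.05×10^-4/(1.26·5.74) = 4.217×10^-5 K/W
  R_aerogel blanket = L/(kA) = 0.0143/(0.0150·5.74) = 0.1661 K/W
  R_borosilicate glass = L/(kA) = 2.80×10^-4/(1.02·5.74) = 4.782×10^-5 K/W
  R_borosilicate glass = L/(kA) = 9.43×10^-4/(1.07·5.74) = 1.535×10^-4 K/W
ΣR = 4.217×10^-5 + 0.1661 + 4.782×10^-5 + 1.535×10^-4 = 0.1663 K/W
Q = ΔT/ΣR = (20.3 °C − -10.7 °C)/0.1663 = 186 W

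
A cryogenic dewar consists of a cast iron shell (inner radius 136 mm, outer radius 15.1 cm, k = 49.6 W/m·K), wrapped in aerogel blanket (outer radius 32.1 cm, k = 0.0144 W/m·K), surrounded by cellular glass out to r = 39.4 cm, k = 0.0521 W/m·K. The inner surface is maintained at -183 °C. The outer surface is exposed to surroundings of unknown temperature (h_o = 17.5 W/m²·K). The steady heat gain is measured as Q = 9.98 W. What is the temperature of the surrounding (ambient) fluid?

Sum the resistances:
  R_cast iron = (1/0.136 − 1/0.151)/(4πk) = 0.7304/(4π·49.6) = 0.001172 K/W
  R_aerogel blanket = (1/0.151 − 1/0.321)/(4πk) = 3.507/(4π·0.0144) = 19.38 K/W
  R_cellular glass = (1/0.321 − 1/0.394)/(4πk) = 0.5772/(4π·0.0521) = 0.8816 K/W
  R_conv,out = 1/(4πr²h) = 1/(4π·0.394²·17.5) = 0.02929 K/W
ΣR = 20.29 K/W
ΔT = Q·ΣR = 9.98 × 20.29 = 202.5 K
Heat flows inward, so T_out = T_in + ΔT = -183 + 202.5 = 19.5 °C

T_out = 19.5 °C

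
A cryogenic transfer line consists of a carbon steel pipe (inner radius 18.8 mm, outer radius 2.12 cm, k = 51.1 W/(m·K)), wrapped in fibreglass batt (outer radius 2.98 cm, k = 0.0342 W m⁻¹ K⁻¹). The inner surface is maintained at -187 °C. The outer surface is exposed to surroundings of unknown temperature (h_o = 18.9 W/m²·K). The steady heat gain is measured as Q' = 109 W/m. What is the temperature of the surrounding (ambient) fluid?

Series resistances:
  R'_carbon steel = ln(0.0212/0.0188)/(2πk) = 0.1201/(2π·51.1) = 3.742×10^-4 m·K/W
  R'_fibreglass batt = ln(0.0298/0.0212)/(2πk) = 0.3405/(2π·0.0342) = 1.585 m·K/W
  R'_conv,out = 1/(2πr h) = 1/(2π·0.0298·18.9) = 0.2826 m·K/W
ΣR = 1.868 m·K/W
ΔT = Q'·ΣR = 109 × 1.868 = 203.6 K
Heat flows inward, so T_out = T_in + ΔT = -187 + 203.6 = 16.6 °C

T_out = 16.6 °C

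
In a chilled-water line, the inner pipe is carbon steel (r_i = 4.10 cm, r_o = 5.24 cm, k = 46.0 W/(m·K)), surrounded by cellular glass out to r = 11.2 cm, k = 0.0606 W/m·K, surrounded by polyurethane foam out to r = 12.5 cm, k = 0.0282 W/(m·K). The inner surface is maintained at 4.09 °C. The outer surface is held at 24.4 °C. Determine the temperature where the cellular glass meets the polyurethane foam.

Treat each layer as a resistance in series:
  R'_carbon steel = ln(0.0524/0.0410)/(2πk) = 0.2453/(2π·46.0) = 8.488×10^-4 m·K/W
  R'_cellular glass = ln(0.112/0.0524)/(2πk) = 0.7596/(2π·0.0606) = 1.995 m·K/W
  R'_polyurethane foam = ln(0.125/0.112)/(2πk) = 0.1098/(2π·0.0282) = 0.6198 m·K/W
ΣR = 8.488×10^-4 + 1.995 + 0.6198 = 2.616 m·K/W
Q' = ΔT/ΣR = (4.09 °C − 24.4 °C)/2.616 = -7.764 W/m
From the inner boundary to the cellular glass/polyurethane foam interface, ΣR_partial = 1.996 m·K/W.
T_interface = T_in − Q'·ΣR_partial = 4.09 °C − (-7.764)(1.996) = 19.6 °C

T = 19.6 °C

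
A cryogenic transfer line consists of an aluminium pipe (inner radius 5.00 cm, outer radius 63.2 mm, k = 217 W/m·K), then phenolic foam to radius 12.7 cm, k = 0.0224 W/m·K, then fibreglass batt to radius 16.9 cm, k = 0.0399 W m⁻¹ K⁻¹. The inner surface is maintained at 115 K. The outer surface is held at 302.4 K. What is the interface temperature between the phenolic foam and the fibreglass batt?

T = 267.4 K

Series thermal resistances, inner to outer:
  R'_aluminium = ln(0.0632/0.0500)/(2πk) = 0.2343/(2π·217) = 1.718×10^-4 m·K/W
  R'_phenolic foam = ln(0.127/0.0632)/(2πk) = 0.6979/(2π·0.0224) = 4.959 m·K/W
  R'_fibreglass batt = ln(0.169/0.127)/(2πk) = 0.2857/(2π·0.0399) = 1.140 m·K/W
ΣR = 1.718×10^-4 + 4.959 + 1.140 = 6.099 m·K/W
Q' = ΔT/ΣR = (115 K − 302.4 K)/6.099 = -30.73 W/m
From the inner boundary to the phenolic foam/fibreglass batt interface, ΣR_partial = 4.959 m·K/W.
T_interface = T_in − Q'·ΣR_partial = 115 K − (-30.73)(4.959) = 267.4 K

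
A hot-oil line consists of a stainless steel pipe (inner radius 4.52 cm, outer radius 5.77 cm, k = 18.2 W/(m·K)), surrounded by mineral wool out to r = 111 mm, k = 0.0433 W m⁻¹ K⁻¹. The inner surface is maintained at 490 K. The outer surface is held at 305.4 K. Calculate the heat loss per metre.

Resistance network (inner→outer):
  R'_stainless steel = ln(0.0577/0.0452)/(2πk) = 0.2442/(2π·18.2) = 0.002135 m·K/W
  R'_mineral wool = ln(0.111/0.0577)/(2πk) = 0.6543/(2π·0.0433) = 2.405 m·K/W
ΣR = 0.002135 + 2.405 = 2.407 m·K/W
Q' = ΔT/ΣR = (490 K − 305.4 K)/2.407 = 76.7 W/m

Q' = 76.7 W/m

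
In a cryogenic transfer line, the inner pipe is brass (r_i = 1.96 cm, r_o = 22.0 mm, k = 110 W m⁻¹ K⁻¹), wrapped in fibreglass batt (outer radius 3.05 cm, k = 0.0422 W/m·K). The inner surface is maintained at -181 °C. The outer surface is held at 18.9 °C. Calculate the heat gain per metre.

Resistance network (inner→outer):
  R'_brass = ln(0.0220/0.0196)/(2πk) = 0.1155/(2π·110) = 1.671×10^-4 m·K/W
  R'_fibreglass batt = ln(0.0305/0.0220)/(2πk) = 0.3267/(2π·0.0422) = 1.232 m·K/W
ΣR = 1.671×10^-4 + 1.232 = 1.232 m·K/W
Q' = ΔT/ΣR = (-181 °C − 18.9 °C)/1.232 = -162 W/m
(Negative Q' ⇒ heat flows inward; heat gain = 162 W/m.)

Q' = 162 W/m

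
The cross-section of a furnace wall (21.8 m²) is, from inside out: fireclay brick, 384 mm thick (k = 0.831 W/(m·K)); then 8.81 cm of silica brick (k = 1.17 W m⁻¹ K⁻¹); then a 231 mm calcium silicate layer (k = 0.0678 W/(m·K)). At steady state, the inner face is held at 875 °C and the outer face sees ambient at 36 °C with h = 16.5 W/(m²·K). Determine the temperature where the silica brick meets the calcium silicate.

T = 762 °C

Treat each layer as a resistance in series:
  R_fireclay brick = L/(kA) = 0.384/(0.831·21.8) = 0.02120 K/W
  R_silica brick = L/(kA) = 0.0881/(1.17·21.8) = 0.003454 K/W
  R_calcium silicate = L/(kA) = 0.231/(0.0678·21.8) = 0.1563 K/W
  R_conv,out = 1/(hA) = 1/(16.5·21.8) = 0.002780 K/W
ΣR = 0.02120 + 0.003454 + 0.1563 + 0.002780 = 0.1837 K/W
Q = ΔT/ΣR = (875 °C − 36 °C)/0.1837 = 4567 W
From the inner boundary to the silica brick/calcium silicate interface, ΣR_partial = 0.02465 K/W.
T_interface = T_in − Q·ΣR_partial = 875 °C − (4567)(0.02465) = 762 °C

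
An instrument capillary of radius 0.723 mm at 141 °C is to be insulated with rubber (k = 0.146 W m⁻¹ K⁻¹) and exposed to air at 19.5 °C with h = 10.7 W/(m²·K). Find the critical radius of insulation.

r_cr = 1.36 cm

For a cylinder, r_cr = k_ins/h = 0.146/10.7 = 0.0136 m = 1.36 cm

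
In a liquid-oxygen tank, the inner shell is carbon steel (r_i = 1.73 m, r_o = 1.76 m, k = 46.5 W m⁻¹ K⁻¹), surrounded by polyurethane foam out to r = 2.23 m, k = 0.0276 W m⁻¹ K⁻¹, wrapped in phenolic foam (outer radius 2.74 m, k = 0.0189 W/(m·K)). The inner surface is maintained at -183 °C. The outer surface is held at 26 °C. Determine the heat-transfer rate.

Resistance network (inner→outer):
  R_carbon steel = (1/1.73 − 1/1.76)/(4πk) = 0.009853/(4π·46.5) = 1.686×10^-5 K/W
  R_polyurethane foam = (1/1.76 − 1/2.23)/(4πk) = 0.1198/(4π·0.0276) = 0.3453 K/W
  R_phenolic foam = (1/2.23 − 1/2.74)/(4πk) = 0.08347/(4π·0.0189) = 0.3514 K/W
ΣR = 1.686×10^-5 + 0.3453 + 0.3514 = 0.6967 K/W
Q = ΔT/ΣR = (-183 °C − 26 °C)/0.6967 = -300 W
(Negative Q ⇒ heat flows inward; heat gain = 300 W.)

Q = 300 W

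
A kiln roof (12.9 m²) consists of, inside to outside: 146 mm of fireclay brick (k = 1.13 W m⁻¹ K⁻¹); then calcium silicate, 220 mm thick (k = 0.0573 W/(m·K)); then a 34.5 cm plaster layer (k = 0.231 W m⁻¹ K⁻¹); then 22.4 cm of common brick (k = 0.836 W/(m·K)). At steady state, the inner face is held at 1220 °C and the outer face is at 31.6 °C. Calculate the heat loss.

Series thermal resistances, inner to outer:
  R_fireclay brick = L/(kA) = 0.146/(1.13·12.9) = 0.01002 K/W
  R_calcium silicate = L/(kA) = 0.220/(0.0573·12.9) = 0.2976 K/W
  R_plaster = L/(kA) = 0.345/(0.231·12.9) = 0.1158 K/W
  R_common brick = L/(kA) = 0.224/(0.836·12.9) = 0.02077 K/W
ΣR = 0.01002 + 0.2976 + 0.1158 + 0.02077 = 0.4442 K/W
Q = ΔT/ΣR = (1220 °C − 31.6 °C)/0.4442 = 2680 W

Q = 2680 W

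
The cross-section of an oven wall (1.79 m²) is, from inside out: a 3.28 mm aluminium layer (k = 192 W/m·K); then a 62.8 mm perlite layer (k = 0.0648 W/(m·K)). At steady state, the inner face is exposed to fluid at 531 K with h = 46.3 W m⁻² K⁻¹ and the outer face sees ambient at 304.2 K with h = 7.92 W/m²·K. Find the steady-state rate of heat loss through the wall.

Resistance network (inner→outer):
  R_conv,in = 1/(hA) = 1/(46.3·1.79) = 0.01207 K/W
  R_aluminium = L/(kA) = 0.00328/(192·1.79) = 9.544×10^-6 K/W
  R_perlite = L/(kA) = 0.0628/(0.0648·1.79) = 0.5414 K/W
  R_conv,out = 1/(hA) = 1/(7.92·1.79) = 0.07054 K/W
ΣR = 0.01207 + 9.544×10^-6 + 0.5414 + 0.07054 = 0.6240 K/W
Q = ΔT/ΣR = (531 K − 304.2 K)/0.6240 = 363 W

Q = 363 W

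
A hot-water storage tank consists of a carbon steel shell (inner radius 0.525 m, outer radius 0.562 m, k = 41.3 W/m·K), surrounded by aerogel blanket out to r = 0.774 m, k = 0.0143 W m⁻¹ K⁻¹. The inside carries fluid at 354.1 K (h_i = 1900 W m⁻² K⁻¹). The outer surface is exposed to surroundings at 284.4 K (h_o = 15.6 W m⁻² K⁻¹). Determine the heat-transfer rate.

Q = 25.6 W

Series thermal resistances, inner to outer:
  R_conv,in = 1/(4πr²h) = 1/(4π·0.525²·1900) = 1.520×10^-4 K/W
  R_carbon steel = (1/0.525 − 1/0.562)/(4πk) = 0.1254/(4π·41.3) = 2.416×10^-4 K/W
  R_aerogel blanket = (1/0.562 − 1/0.774)/(4πk) = 0.4874/(4π·0.0143) = 2.712 K/W
  R_conv,out = 1/(4πr²h) = 1/(4π·0.774²·15.6) = 0.008515 K/W
ΣR = 1.520×10^-4 + 2.416×10^-4 + 2.712 + 0.008515 = 2.721 K/W
Q = ΔT/ΣR = (354.1 K − 284.4 K)/2.721 = 25.6 W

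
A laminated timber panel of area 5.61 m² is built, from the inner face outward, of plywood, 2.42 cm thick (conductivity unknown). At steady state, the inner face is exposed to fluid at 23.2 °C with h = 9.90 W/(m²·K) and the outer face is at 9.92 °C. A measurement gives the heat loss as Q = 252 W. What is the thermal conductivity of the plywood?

ΣR = ΔT/Q = |23.2 − 9.92|/252 = 0.05270 K/W
Known resistances:
  R_conv,in = 1/(hA) = 1/(9.90·5.61) = 0.01801 K/W
R_plywood = ΣR − ΣR_known = 0.05270 − 0.01801 = 0.03469 K/W
L/(kA) = 0.03469 ⇒ k = 0.0242/(0.03469·5.61) = 0.124 W/m·K

k = 0.124 W/m·K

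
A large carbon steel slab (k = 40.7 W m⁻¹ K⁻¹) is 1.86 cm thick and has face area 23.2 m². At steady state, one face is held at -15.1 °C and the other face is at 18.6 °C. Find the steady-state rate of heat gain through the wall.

Q = 1710 kW

Q = kA·ΔT/L = 40.7 × 23.2 × |-15.1 °C − 18.6 °C| / 0.0186 = 1.71×10^6 W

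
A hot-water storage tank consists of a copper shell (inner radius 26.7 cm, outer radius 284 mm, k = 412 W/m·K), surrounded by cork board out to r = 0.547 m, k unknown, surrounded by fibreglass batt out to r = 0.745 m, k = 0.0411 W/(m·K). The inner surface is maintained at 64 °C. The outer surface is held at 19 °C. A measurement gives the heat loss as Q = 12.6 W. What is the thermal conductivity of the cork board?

ΣR = ΔT/Q = |64 − 19|/12.6 = 3.571 K/W
Known resistances:
  R_copper = (1/0.267 − 1/0.284)/(4πk) = 0.2242/(4π·412) = 4.330×10^-5 K/W
  R_fibreglass batt = (1/0.547 − 1/0.745)/(4πk) = 0.4859/(4π·0.0411) = 0.9407 K/W
R_cork board = ΣR − ΣR_known = 3.571 − 0.9407 = 2.630 K/W
(1/r₁−1/r₂)/(4πk) = 2.630 ⇒ k = 1.693/(4π·2.630) = 0.0512 W/m·K

k = 0.0512 W/m·K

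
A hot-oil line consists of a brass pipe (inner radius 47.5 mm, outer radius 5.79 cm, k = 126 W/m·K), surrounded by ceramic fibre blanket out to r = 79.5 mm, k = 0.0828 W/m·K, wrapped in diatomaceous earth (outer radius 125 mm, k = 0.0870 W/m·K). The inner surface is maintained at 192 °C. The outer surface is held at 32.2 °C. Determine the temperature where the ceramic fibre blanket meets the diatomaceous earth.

Resistance network (inner→outer):
  R'_brass = ln(0.0579/0.0475)/(2πk) = 0.1980/(2π·126) = 2.501×10^-4 m·K/W
  R'_ceramic fibre blanket = ln(0.0795/0.0579)/(2πk) = 0.3170/(2π·0.0828) = 0.6094 m·K/W
  R'_diatomaceous earth = ln(0.125/0.0795)/(2πk) = 0.4526/(2π·0.0870) = 0.8279 m·K/W
ΣR = 2.501×10^-4 + 0.6094 + 0.8279 = 1.438 m·K/W
Q' = ΔT/ΣR = (192 °C − 32.2 °C)/1.438 = 111.1 W/m
From the inner boundary to the ceramic fibre blanket/diatomaceous earth interface, ΣR_partial = 0.6097 m·K/W.
T_interface = T_in − Q'·ΣR_partial = 192 °C − (111.1)(0.6097) = 124 °C

T = 124 °C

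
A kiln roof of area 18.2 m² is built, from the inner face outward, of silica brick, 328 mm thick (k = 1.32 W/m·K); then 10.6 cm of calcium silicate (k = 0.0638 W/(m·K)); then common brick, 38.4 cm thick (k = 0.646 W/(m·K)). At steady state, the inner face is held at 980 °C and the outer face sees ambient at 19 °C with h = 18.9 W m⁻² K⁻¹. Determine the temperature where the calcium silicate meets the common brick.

Resistance network (inner→outer):
  R_silica brick = L/(kA) = 0.328/(1.32·18.2) = 0.01365 K/W
  R_calcium silicate = L/(kA) = 0.106/(0.0638·18.2) = 0.09129 K/W
  R_common brick = L/(kA) = 0.384/(0.646·18.2) = 0.03266 K/W
  R_conv,out = 1/(hA) = 1/(18.9·18.2) = 0.002907 K/W
ΣR = 0.01365 + 0.09129 + 0.03266 + 0.002907 = 0.1405 K/W
Q = ΔT/ΣR = (980 °C − 19 °C)/0.1405 = 6840 W
From the inner boundary to the calcium silicate/common brick interface, ΣR_partial = 0.1049 K/W.
T_interface = T_in − Q·ΣR_partial = 980 °C − (6840)(0.1049) = 262 °C

T = 262 °C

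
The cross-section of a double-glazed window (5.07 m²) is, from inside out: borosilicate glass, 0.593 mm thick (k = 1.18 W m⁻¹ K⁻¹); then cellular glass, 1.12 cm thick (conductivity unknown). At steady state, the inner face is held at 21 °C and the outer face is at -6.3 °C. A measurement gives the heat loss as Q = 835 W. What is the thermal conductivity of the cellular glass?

k = 0.0678 W/m·K

ΣR = ΔT/Q = |21 − -6.3|/835 = 0.03269 K/W
Known resistances:
  R_borosilicate glass = L/(kA) = 5.93×10^-4/(1.18·5.07) = 9.912×10^-5 K/W
R_cellular glass = ΣR − ΣR_known = 0.03269 − 9.912×10^-5 = 0.03259 K/W
L/(kA) = 0.03259 ⇒ k = 0.0112/(0.03259·5.07) = 0.0678 W/m·K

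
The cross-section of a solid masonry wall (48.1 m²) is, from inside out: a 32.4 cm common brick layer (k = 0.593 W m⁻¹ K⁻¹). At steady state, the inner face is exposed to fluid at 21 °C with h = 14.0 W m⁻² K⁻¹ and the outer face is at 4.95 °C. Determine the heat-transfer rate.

Q = 1250 W

Series thermal resistances, inner to outer:
  R_conv,in = 1/(hA) = 1/(14.0·48.1) = 0.001485 K/W
  R_common brick = L/(kA) = 0.324/(0.593·48.1) = 0.01136 K/W
ΣR = 0.001485 + 0.01136 = 0.01285 K/W
Q = ΔT/ΣR = (21 °C − 4.95 °C)/0.01285 = 1250 W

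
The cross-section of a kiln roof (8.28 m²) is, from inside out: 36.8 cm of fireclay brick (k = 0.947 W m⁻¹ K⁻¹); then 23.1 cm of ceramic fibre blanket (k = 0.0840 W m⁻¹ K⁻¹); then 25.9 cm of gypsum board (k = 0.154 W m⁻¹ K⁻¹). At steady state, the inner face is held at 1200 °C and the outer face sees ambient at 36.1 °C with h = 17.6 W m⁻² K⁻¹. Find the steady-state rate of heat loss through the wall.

Q = 1980 W

Treat each layer as a resistance in series:
  R_fireclay brick = L/(kA) = 0.368/(0.947·8.28) = 0.04693 K/W
  R_ceramic fibre blanket = L/(kA) = 0.231/(0.0840·8.28) = 0.3321 K/W
  R_gypsum board = L/(kA) = 0.259/(0.154·8.28) = 0.2031 K/W
  R_conv,out = 1/(hA) = 1/(17.6·8.28) = 0.006862 K/W
ΣR = 0.04693 + 0.3321 + 0.2031 + 0.006862 = 0.5890 K/W
Q = ΔT/ΣR = (1200 °C − 36.1 °C)/0.5890 = 1980 W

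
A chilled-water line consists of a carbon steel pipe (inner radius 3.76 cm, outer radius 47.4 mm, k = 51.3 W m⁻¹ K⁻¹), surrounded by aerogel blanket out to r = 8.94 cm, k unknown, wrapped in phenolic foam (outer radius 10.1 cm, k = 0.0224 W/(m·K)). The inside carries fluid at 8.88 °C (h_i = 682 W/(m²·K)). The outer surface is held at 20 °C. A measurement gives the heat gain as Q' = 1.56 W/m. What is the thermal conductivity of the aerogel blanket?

ΣR = ΔT/Q' = |8.88 − 20|/1.56 = 7.128 m·K/W
Known resistances:
  R'_conv,in = 1/(2πr h) = 1/(2π·0.0376·682) = 0.006207 m·K/W
  R'_carbon steel = ln(0.0474/0.0376)/(2πk) = 0.2316/(2π·51.3) = 7.186×10^-4 m·K/W
  R'_phenolic foam = ln(0.101/0.0894)/(2πk) = 0.1220/(2π·0.0224) = 0.8668 m·K/W
R_aerogel blanket = ΣR − ΣR_known = 7.128 − 0.8737 = 6.254 m·K/W
ln(r₂/r₁)/(2πk) = 6.254 ⇒ k = 0.6345/(2π·6.254) = 0.0161 W/m·K

k = 0.0161 W/m·K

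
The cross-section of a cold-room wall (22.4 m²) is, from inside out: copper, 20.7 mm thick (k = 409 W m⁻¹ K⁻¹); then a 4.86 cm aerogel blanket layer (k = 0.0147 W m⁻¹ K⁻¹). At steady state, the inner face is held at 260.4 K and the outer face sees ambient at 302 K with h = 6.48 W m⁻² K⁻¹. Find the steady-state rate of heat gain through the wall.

Q = 269 W

Series thermal resistances, inner to outer:
  R_copper = L/(kA) = 0.0207/(409·22.4) = 2.259×10^-6 K/W
  R_aerogel blanket = L/(kA) = 0.0486/(0.0147·22.4) = 0.1476 K/W
  R_conv,out = 1/(hA) = 1/(6.48·22.4) = 0.006889 K/W
ΣR = 2.259×10^-6 + 0.1476 + 0.006889 = 0.1545 K/W
Q = ΔT/ΣR = (260.4 K − 302 K)/0.1545 = -269 W
(Negative Q ⇒ heat flows inward; heat gain = 269 W.)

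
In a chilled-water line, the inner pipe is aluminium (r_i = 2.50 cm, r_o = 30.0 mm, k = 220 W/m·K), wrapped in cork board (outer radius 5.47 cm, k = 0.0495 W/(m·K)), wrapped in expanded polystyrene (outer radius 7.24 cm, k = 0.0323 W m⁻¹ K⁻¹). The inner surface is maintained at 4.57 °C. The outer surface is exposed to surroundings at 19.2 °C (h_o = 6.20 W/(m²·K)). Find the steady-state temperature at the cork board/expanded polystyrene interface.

T = 12.3 °C

Resistance network (inner→outer):
  R'_aluminium = ln(0.0300/0.0250)/(2πk) = 0.1823/(2π·220) = 1.319×10^-4 m·K/W
  R'_cork board = ln(0.0547/0.0300)/(2πk) = 0.6007/(2π·0.0495) = 1.931 m·K/W
  R'_expanded polystyrene = ln(0.0724/0.0547)/(2πk) = 0.2803/(2π·0.0323) = 1.381 m·K/W
  R'_conv,out = 1/(2πr h) = 1/(2π·0.0724·6.20) = 0.3546 m·K/W
ΣR = 1.319×10^-4 + 1.931 + 1.381 + 0.3546 = 3.667 m·K/W
Q' = ΔT/ΣR = (4.57 °C − 19.2 °C)/3.667 = -3.990 W/m
From the inner boundary to the cork board/expanded polystyrene interface, ΣR_partial = 1.931 m·K/W.
T_interface = T_in − Q'·ΣR_partial = 4.57 °C − (-3.990)(1.931) = 12.3 °C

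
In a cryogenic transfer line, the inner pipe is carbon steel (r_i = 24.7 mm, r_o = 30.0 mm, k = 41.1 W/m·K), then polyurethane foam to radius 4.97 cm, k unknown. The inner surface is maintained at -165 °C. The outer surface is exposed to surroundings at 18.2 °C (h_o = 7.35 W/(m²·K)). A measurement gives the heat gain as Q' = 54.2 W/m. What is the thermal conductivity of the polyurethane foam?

k = 0.0273 W/m·K

ΣR = ΔT/Q' = |-165 − 18.2|/54.2 = 3.380 m·K/W
Known resistances:
  R'_carbon steel = ln(0.0300/0.0247)/(2πk) = 0.1944/(2π·41.1) = 7.528×10^-4 m·K/W
  R'_conv,out = 1/(2πr h) = 1/(2π·0.0497·7.35) = 0.4357 m·K/W
R_polyurethane foam = ΣR − ΣR_known = 3.380 − 0.4365 = 2.943 m·K/W
ln(r₂/r₁)/(2πk) = 2.943 ⇒ k = 0.5048/(2π·2.943) = 0.0273 W/m·K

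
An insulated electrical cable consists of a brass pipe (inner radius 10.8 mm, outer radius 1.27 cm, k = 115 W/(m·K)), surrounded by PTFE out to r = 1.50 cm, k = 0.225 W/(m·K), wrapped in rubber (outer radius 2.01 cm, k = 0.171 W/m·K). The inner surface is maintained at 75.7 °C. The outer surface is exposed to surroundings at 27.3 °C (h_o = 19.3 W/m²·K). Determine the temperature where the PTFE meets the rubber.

Series thermal resistances, inner to outer:
  R'_brass = ln(0.0127/0.0108)/(2πk) = 0.1621/(2π·115) = 2.243×10^-4 m·K/W
  R'_PTFE = ln(0.0150/0.0127)/(2πk) = 0.1664/(2π·0.225) = 0.1177 m·K/W
  R'_rubber = ln(0.0201/0.0150)/(2πk) = 0.2927/(2π·0.171) = 0.2724 m·K/W
  R'_conv,out = 1/(2πr h) = 1/(2π·0.0201·19.3) = 0.4103 m·K/W
ΣR = 2.243×10^-4 + 0.1177 + 0.2724 + 0.4103 = 0.8006 m·K/W
Q' = ΔT/ΣR = (75.7 °C − 27.3 °C)/0.8006 = 60.45 W/m
From the inner boundary to the PTFE/rubber interface, ΣR_partial = 0.1179 m·K/W.
T_interface = T_in − Q'·ΣR_partial = 75.7 °C − (60.45)(0.1179) = 68.6 °C

T = 68.6 °C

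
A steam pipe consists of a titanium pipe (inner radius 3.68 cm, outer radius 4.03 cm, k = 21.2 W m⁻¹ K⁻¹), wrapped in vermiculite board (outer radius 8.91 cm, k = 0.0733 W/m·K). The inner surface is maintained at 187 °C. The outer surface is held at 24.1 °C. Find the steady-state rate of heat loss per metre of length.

Resistance network (inner→outer):
  R'_titanium = ln(0.0403/0.0368)/(2πk) = 0.09085/(2π·21.2) = 6.821×10^-4 m·K/W
  R'_vermiculite board = ln(0.0891/0.0403)/(2πk) = 0.7934/(2π·0.0733) = 1.723 m·K/W
ΣR = 6.821×10^-4 + 1.723 = 1.724 m·K/W
Q' = ΔT/ΣR = (187 °C − 24.1 °C)/1.724 = 94.5 W/m

Q' = 94.5 W/m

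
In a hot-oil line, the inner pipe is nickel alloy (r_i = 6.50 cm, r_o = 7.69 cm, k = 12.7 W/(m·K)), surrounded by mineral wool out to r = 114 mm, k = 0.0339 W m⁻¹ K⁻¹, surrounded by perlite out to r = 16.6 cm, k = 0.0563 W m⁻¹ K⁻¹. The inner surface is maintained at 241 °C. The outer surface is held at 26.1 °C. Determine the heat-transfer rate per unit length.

Series thermal resistances, inner to outer:
  R'_nickel alloy = ln(0.0769/0.0650)/(2πk) = 0.1681/(2π·12.7) = 0.002107 m·K/W
  R'_mineral wool = ln(0.114/0.0769)/(2πk) = 0.3937/(2π·0.0339) = 1.848 m·K/W
  R'_perlite = ln(0.166/0.114)/(2πk) = 0.3758/(2π·0.0563) = 1.062 m·K/W
ΣR = 0.002107 + 1.848 + 1.062 = 2.912 m·K/W
Q' = ΔT/ΣR = (241 °C − 26.1 °C)/2.912 = 73.8 W/m

Q' = 73.8 W/m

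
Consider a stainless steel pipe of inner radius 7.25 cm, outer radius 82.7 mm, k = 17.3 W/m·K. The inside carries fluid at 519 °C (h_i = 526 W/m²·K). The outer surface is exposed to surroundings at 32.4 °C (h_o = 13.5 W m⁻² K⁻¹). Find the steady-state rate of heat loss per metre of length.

Treat each layer as a resistance in series:
  R'_conv,in = 1/(2πr h) = 1/(2π·0.0725·526) = 0.004173 m·K/W
  R'_stainless steel = ln(0.0827/0.0725)/(2πk) = 0.1316/(2π·17.3) = 0.001211 m·K/W
  R'_conv,out = 1/(2πr h) = 1/(2π·0.0827·13.5) = 0.1426 m·K/W
ΣR = 0.004173 + 0.001211 + 0.1426 = 0.1480 m·K/W
Q' = ΔT/ΣR = (519 °C − 32.4 °C)/0.1480 = 3290 W/m

Q' = 3290 W/m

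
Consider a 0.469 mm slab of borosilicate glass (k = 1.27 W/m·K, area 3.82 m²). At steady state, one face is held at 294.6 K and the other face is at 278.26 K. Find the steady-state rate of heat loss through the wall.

Q = kA·ΔT/L = 1.27 × 3.82 × |294.6 K − 278.26 K| / 4.69×10^-4 = 1.69×10^5 W

Q = 1.69×10^5 W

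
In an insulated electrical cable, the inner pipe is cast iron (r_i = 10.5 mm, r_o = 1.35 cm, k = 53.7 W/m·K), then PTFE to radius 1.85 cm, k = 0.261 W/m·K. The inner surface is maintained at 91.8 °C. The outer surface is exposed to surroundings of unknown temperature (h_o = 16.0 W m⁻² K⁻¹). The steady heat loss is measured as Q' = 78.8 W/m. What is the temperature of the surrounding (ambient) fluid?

T_out = 34.2 °C

Series resistances:
  R'_cast iron = ln(0.0135/0.0105)/(2πk) = 0.2513/(2π·53.7) = 7.448×10^-4 m·K/W
  R'_PTFE = ln(0.0185/0.0135)/(2πk) = 0.3151/(2π·0.261) = 0.1921 m·K/W
  R'_conv,out = 1/(2πr h) = 1/(2π·0.0185·16.0) = 0.5377 m·K/W
ΣR = 0.7306 m·K/W
ΔT = Q'·ΣR = 78.8 × 0.7306 = 57.57 K
Heat flows outward, so T_out = T_in − ΔT = 91.8 − 57.57 = 34.2 °C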